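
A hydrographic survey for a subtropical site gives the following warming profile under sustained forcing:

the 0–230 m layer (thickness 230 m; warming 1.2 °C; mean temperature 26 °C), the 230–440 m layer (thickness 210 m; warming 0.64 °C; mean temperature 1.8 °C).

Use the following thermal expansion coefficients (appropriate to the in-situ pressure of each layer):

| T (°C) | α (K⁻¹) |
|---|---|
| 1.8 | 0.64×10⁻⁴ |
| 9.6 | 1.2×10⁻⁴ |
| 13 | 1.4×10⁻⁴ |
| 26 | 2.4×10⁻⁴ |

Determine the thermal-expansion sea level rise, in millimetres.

75 mm

Layer 1 at 26 °C → α = 2.4×10⁻⁴ K⁻¹
Layer 2 at 1.8 °C → α = 0.64×10⁻⁴ K⁻¹
Layer 1: 2.4×10⁻⁴ × 1.2 × 230 = 0.06624 m
230–440 m: 210 × 0.64 × 0.64×10⁻⁴ = 0.0086016 m
Δh = 0.06624 + 0.0086016 = 0.0748416 m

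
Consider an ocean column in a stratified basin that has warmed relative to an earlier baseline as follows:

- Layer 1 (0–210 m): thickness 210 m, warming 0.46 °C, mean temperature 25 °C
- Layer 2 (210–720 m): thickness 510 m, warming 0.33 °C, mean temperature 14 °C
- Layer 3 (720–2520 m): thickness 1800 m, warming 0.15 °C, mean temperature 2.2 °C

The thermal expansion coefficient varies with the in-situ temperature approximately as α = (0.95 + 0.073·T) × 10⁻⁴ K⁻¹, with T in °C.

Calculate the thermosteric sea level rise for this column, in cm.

9.0 cm

Layer 1: α = (0.95 + 0.073×25)×10⁻⁴ = 2.775×10⁻⁴ K⁻¹
Layer 2: α = (0.95 + 0.073×14)×10⁻⁴ = 1.972×10⁻⁴ K⁻¹
Layer 3: α = (0.95 + 0.073×2.2)×10⁻⁴ = 1.1106×10⁻⁴ K⁻¹
Layer 1: 210 × 0.46 × 2.775×10⁻⁴ = 0.0268065 m
510 × 1.972×10⁻⁴ × 0.33 = 0.03318876 m
Layer 3: 0.15 × 1800 × 1.1106×10⁻⁴ = 0.0299862 m
Δh = 0.0268065 + 0.03318876 + 0.0299862 = 0.08998146 m ≈ 9.0 cm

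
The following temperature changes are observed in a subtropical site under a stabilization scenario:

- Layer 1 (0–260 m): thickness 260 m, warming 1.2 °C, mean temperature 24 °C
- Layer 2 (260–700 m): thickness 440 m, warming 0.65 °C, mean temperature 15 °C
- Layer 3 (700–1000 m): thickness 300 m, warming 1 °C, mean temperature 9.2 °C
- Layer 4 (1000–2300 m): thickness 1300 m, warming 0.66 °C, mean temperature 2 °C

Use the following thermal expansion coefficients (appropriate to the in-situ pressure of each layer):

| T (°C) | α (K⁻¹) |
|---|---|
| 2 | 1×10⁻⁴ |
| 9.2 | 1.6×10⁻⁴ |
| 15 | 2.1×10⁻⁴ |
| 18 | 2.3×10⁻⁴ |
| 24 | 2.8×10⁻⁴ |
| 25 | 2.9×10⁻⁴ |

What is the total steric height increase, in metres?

about 0.281 m

Layer 1 at 24 °C → α = 2.8×10⁻⁴ K⁻¹
Layer 2 at 15 °C → α = 2.1×10⁻⁴ K⁻¹
Layer 3 at 9.2 °C → α = 1.6×10⁻⁴ K⁻¹
Layer 4 at 2 °C → α = 1×10⁻⁴ K⁻¹
0–260 m: 260 × 1.2 × 2.8×10⁻⁴ = 0.08736 m
2.1×10⁻⁴ × 0.65 × 440 = 0.06006 m
1 × 1.6×10⁻⁴ × 300 = 0.04800 m
1000–2300 m: 0.66 × 1×10⁻⁴ × 1300 = 0.08580 m
Δh = 0.08736 + 0.06006 + 0.04800 + 0.08580 = 0.28122 m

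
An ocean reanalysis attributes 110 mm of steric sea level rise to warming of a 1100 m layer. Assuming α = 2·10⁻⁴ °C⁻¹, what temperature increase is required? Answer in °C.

about 0.500 °C

ΔT = Δh/(αH) = 0.11 / (2×10⁻⁴ × 1100) = 0.5000 °C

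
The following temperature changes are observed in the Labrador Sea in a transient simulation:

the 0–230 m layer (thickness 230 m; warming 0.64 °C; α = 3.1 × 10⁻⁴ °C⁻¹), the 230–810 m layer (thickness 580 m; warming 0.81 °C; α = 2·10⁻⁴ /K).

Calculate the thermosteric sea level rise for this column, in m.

Δh ≈ 0.14 m

Layer 1: 0.64 × 230 × 3.1×10⁻⁴ = 0.045632 m
Layer 2: 0.81 × 580 × 2×10⁻⁴ = 0.09396 m
Δh = 0.045632 + 0.09396 = 0.139592 m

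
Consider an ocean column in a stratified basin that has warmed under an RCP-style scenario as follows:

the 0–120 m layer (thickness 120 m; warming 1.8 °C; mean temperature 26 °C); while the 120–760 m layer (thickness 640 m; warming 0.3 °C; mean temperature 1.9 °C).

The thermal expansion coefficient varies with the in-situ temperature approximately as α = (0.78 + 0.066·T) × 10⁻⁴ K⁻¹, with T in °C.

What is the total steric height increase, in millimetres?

Layer 1: α = (0.78 + 0.066×26)×10⁻⁴ = 2.496×10⁻⁴ K⁻¹
Layer 2: α = (0.78 + 0.066×1.9)×10⁻⁴ = 0.9054×10⁻⁴ K⁻¹
Layer 1: 1.8 × 2.496×10⁻⁴ × 120 = 0.0539136 m
0.9054×10⁻⁴ × 640 × 0.3 = 0.01738368 m
Δh = 0.0539136 + 0.01738368 = 0.07129728 m ≈ 71.3 mm

Δh = 71.3 mm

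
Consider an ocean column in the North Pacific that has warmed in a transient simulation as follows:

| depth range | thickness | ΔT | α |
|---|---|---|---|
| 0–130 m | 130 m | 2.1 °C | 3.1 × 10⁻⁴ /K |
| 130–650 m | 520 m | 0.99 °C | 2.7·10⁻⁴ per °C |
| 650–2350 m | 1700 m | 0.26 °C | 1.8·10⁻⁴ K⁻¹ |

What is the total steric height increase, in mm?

Layer 1: 2.1 × 3.1×10⁻⁴ × 130 = 0.08463 m
520 × 0.99 × 2.7×10⁻⁴ = 0.138996 m
650–2350 m: 1700 × 1.8×10⁻⁴ × 0.26 = 0.07956 m
Δh = 0.08463 + 0.138996 + 0.07956 = 0.303186 m ≈ 303 mm

Δh = 303 mm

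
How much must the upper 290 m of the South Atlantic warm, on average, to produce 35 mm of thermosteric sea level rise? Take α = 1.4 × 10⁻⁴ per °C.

about 0.862 °C

ΔT = Δh/(αH) = 0.035 / (1.4×10⁻⁴ × 290) ≈ 0.8621 °C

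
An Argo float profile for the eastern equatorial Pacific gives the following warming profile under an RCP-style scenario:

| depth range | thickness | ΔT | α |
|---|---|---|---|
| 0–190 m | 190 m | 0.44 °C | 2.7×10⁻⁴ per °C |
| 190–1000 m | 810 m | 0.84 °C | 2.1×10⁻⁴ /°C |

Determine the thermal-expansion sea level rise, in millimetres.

about 165 mm

0–190 m: 190 × 0.44 × 2.7×10⁻⁴ = 0.022572 m
190–1000 m: 810 × 2.1×10⁻⁴ × 0.84 = 0.142884 m
Δh = 0.022572 + 0.142884 = 0.165456 m ≈ 165 mm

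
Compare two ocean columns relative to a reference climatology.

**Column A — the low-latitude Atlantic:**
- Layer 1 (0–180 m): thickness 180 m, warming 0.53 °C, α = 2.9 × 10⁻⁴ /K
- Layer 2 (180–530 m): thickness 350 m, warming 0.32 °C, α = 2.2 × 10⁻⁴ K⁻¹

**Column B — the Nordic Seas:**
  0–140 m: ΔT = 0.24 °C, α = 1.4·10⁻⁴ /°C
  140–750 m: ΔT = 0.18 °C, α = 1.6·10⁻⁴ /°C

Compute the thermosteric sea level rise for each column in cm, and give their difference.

A Layer 1: 0.53 × 180 × 2.9×10⁻⁴ = 0.027666 m
A Layer 2: 2.2×10⁻⁴ × 0.32 × 350 = 0.02464 m
A total: 0.052306 m
B Layer 1: 1.4×10⁻⁴ × 140 × 0.24 = 0.004704 m
B 0.18 × 610 × 1.6×10⁻⁴ = 0.017568 m
B total: 0.022272 m
Difference: 0.052306 − 0.022272 = 0.030034 m

Δh_A ≈ 5.2 cm, Δh_B ≈ 2.2 cm; difference ≈ 3.0 cm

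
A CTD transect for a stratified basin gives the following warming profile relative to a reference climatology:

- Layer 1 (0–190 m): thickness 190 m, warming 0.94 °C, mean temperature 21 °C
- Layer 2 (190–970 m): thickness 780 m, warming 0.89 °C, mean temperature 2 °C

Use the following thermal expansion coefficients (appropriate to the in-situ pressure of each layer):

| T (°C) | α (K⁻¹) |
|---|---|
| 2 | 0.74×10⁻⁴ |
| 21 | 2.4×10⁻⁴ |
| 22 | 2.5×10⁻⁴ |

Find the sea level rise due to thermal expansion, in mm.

Δh = 94.2 mm

Layer 1 at 21 °C → α = 2.4×10⁻⁴ K⁻¹
Layer 2 at 2 °C → α = 0.74×10⁻⁴ K⁻¹
190 × 0.94 × 2.4×10⁻⁴ = 0.042864 m
190–970 m: 780 × 0.89 × 0.74×10⁻⁴ = 0.0513708 m
Δh = 0.042864 + 0.0513708 = 0.0942348 m ≈ 94.2 mm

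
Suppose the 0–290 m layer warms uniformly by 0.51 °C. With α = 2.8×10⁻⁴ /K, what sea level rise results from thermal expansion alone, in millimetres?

Δh ≈ 41 mm

Δh = αΔT·H = 2.8×10⁻⁴ × 0.51 × 290 = 0.041412 m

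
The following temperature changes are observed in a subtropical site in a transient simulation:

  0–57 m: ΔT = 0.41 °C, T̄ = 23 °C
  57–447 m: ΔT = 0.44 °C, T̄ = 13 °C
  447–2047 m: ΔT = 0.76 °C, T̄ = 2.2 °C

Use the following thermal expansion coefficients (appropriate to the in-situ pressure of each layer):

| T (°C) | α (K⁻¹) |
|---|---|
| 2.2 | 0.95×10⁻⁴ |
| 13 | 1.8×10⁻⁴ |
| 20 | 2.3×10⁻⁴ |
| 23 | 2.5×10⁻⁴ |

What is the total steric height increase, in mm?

Δh ≈ 150 mm

Layer 1 at 23 °C → α = 2.5×10⁻⁴ K⁻¹
Layer 2 at 13 °C → α = 1.8×10⁻⁴ K⁻¹
Layer 3 at 2.2 °C → α = 0.95×10⁻⁴ K⁻¹
Layer 1: 0.41 × 57 × 2.5×10⁻⁴ = 0.0058425 m
390 × 0.44 × 1.8×10⁻⁴ = 0.030888 m
447–2047 m: 0.76 × 0.95×10⁻⁴ × 1600 = 0.11552 m
Δh = 0.0058425 + 0.030888 + 0.11552 = 0.1522505 m ≈ 150 mm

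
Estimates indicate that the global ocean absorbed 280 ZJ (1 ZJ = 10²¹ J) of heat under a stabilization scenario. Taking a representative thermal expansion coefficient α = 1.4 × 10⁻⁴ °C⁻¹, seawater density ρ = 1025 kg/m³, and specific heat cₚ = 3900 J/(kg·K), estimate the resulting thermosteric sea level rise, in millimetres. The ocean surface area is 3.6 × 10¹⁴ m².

27.2 mm

Per unit area: Q = 280×10²¹ / (3.6×10¹⁴) ≈ 7.778×10⁸ J/m²
Δh = αQ/(ρcₚ) = 1.4×10⁻⁴ × 7.778×10⁸ / (1025 × 3900) ≈ 0.02724 m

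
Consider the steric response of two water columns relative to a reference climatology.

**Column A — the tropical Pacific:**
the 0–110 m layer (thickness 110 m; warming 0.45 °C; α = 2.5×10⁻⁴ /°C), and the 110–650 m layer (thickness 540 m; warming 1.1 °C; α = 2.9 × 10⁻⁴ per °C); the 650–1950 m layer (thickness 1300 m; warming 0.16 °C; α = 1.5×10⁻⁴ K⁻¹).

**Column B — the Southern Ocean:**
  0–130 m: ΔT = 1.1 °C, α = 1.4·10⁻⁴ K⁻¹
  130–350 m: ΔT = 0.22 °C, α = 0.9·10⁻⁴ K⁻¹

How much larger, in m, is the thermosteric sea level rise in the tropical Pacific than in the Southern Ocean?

Δh_A − Δh_B ≈ 0.191 m

A 0.45 × 110 × 2.5×10⁻⁴ = 0.012375 m
A Layer 2: 1.1 × 2.9×10⁻⁴ × 540 = 0.17226 m
A Layer 3: 1300 × 0.16 × 1.5×10⁻⁴ = 0.03120 m
A total: 0.215835 m
B 130 × 1.1 × 1.4×10⁻⁴ = 0.02002 m
B 0.22 × 220 × 0.9×10⁻⁴ = 0.004356 m
B total: 0.024376 m
Difference: 0.215835 − 0.024376 = 0.191459 m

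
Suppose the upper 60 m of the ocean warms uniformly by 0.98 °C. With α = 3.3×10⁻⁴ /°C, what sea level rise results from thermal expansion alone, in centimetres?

Δh ≈ 1.9 cm

Δh = αΔT·H = 3.3×10⁻⁴ × 0.98 × 60 = 0.019404 m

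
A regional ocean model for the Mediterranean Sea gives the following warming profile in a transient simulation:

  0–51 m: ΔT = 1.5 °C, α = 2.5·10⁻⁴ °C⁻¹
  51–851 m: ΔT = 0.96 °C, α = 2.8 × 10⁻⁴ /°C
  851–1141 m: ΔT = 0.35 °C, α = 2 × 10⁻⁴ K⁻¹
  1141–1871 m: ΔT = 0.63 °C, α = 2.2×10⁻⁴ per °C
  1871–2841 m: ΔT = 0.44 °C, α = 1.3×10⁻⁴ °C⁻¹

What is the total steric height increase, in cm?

41 cm of thermosteric rise

0–51 m: 1.5 × 2.5×10⁻⁴ × 51 = 0.019125 m
Layer 2: 0.96 × 800 × 2.8×10⁻⁴ = 0.21504 m
851–1141 m: 0.35 × 290 × 2×10⁻⁴ = 0.02030 m
Layer 4: 0.63 × 2.2×10⁻⁴ × 730 = 0.101178 m
970 × 1.3×10⁻⁴ × 0.44 = 0.055484 m
Δh = 0.019125 + 0.21504 + 0.02030 + 0.101178 + 0.055484 = 0.411127 m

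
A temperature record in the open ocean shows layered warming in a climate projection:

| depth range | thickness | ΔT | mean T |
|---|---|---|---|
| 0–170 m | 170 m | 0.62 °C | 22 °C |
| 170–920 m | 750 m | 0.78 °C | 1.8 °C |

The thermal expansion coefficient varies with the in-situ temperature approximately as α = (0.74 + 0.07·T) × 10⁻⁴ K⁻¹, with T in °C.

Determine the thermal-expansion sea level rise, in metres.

Layer 1: α = (0.74 + 0.07×22)×10⁻⁴ = 2.28×10⁻⁴ K⁻¹
Layer 2: α = (0.74 + 0.07×1.8)×10⁻⁴ = 0.866×10⁻⁴ K⁻¹
2.28×10⁻⁴ × 0.62 × 170 = 0.0240312 m
0.866×10⁻⁴ × 0.78 × 750 = 0.050661 m
Δh = 0.0240312 + 0.050661 = 0.0746922 m ≈ 0.0747 m

Δh ≈ 0.0747 m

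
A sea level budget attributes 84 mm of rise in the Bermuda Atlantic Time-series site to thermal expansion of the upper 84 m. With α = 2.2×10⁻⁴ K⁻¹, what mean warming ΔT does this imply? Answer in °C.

ΔT = Δh/(αH) = 0.084 / (2.2×10⁻⁴ × 84) ≈ 4.545 °C

4.5 °C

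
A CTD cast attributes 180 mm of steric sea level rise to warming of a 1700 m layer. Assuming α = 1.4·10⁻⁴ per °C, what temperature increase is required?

ΔT = Δh/(αH) = 0.18 / (1.4×10⁻⁴ × 1700) ≈ 0.7563 °C

ΔT ≈ 0.756 °C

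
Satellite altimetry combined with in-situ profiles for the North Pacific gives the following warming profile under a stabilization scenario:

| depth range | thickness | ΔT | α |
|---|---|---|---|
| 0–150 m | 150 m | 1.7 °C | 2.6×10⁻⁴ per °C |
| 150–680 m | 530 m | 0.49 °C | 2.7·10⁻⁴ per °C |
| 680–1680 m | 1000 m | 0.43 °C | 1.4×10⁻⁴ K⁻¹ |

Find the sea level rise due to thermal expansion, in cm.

0–150 m: 2.6×10⁻⁴ × 150 × 1.7 = 0.06630 m
2.7×10⁻⁴ × 530 × 0.49 = 0.070119 m
Layer 3: 1000 × 0.43 × 1.4×10⁻⁴ = 0.06020 m
Δh = 0.06630 + 0.070119 + 0.06020 = 0.196619 m ≈ 19.7 cm

19.7 cm of thermosteric rise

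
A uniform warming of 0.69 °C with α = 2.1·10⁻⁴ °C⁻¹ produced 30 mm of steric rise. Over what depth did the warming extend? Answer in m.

H = Δh/(αΔT) = 0.03 / (2.1×10⁻⁴ × 0.69) ≈ 207.0 m

about 207 m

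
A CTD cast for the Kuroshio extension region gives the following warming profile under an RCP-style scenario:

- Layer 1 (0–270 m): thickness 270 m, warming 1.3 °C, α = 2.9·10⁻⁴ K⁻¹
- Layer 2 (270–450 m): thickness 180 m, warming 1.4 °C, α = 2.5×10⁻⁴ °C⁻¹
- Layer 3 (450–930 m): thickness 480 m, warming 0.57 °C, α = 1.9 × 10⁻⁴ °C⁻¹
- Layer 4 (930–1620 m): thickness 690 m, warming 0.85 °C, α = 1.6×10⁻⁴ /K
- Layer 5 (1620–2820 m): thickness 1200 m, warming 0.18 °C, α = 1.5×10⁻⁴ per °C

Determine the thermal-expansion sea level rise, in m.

Layer 1: 270 × 1.3 × 2.9×10⁻⁴ = 0.10179 m
180 × 2.5×10⁻⁴ × 1.4 = 0.06300 m
Layer 3: 1.9×10⁻⁴ × 0.57 × 480 = 0.051984 m
930–1620 m: 0.85 × 1.6×10⁻⁴ × 690 = 0.09384 m
1620–2820 m: 0.18 × 1200 × 1.5×10⁻⁴ = 0.03240 m
Δh = 0.10179 + 0.06300 + 0.051984 + 0.09384 + 0.03240 = 0.343014 m ≈ 0.343 m

about 0.343 m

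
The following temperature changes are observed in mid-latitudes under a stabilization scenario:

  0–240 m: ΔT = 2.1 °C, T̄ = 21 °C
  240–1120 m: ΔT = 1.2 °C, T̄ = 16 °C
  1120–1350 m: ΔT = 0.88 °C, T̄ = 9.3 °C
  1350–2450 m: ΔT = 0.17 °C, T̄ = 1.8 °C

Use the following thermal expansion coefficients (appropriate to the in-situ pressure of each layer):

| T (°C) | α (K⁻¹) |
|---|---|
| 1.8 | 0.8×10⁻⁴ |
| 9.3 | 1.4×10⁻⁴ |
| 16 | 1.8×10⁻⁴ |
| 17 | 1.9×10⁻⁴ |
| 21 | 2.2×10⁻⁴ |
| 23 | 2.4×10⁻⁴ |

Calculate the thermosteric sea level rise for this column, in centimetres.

Δh = 34 cm

Layer 1 at 21 °C → α = 2.2×10⁻⁴ K⁻¹
Layer 2 at 16 °C → α = 1.8×10⁻⁴ K⁻¹
Layer 3 at 9.3 °C → α = 1.4×10⁻⁴ K⁻¹
Layer 4 at 1.8 °C → α = 0.8×10⁻⁴ K⁻¹
Layer 1: 2.1 × 2.2×10⁻⁴ × 240 = 0.11088 m
1.8×10⁻⁴ × 1.2 × 880 = 0.19008 m
1120–1350 m: 230 × 0.88 × 1.4×10⁻⁴ = 0.028336 m
0.8×10⁻⁴ × 1100 × 0.17 = 0.01496 m
Δh = 0.11088 + 0.19008 + 0.028336 + 0.01496 = 0.344256 m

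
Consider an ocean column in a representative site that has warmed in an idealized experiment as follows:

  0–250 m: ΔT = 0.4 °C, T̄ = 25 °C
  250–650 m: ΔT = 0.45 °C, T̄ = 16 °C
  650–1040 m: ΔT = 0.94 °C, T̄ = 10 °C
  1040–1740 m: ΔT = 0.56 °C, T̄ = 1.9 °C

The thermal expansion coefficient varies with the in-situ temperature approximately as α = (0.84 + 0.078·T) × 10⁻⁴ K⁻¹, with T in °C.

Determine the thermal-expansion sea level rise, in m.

Δh ≈ 0.164 m

Layer 1: α = (0.84 + 0.078×25)×10⁻⁴ = 2.79×10⁻⁴ K⁻¹
Layer 2: α = (0.84 + 0.078×16)×10⁻⁴ = 2.088×10⁻⁴ K⁻¹
Layer 3: α = (0.84 + 0.078×10)×10⁻⁴ = 1.62×10⁻⁴ K⁻¹
Layer 4: α = (0.84 + 0.078×1.9)×10⁻⁴ = 0.9882×10⁻⁴ K⁻¹
250 × 2.79×10⁻⁴ × 0.4 = 0.02790 m
2.088×10⁻⁴ × 400 × 0.45 = 0.037584 m
Layer 3: 1.62×10⁻⁴ × 390 × 0.94 = 0.0593892 m
1040–1740 m: 700 × 0.56 × 0.9882×10⁻⁴ = 0.03873744 m
Δh = 0.02790 + 0.037584 + 0.0593892 + 0.03873744 = 0.16361064 m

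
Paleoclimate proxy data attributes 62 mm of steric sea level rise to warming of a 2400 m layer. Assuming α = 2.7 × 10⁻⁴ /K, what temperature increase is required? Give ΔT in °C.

0.0957 °C

ΔT = Δh/(αH) = 0.062 / (2.7×10⁻⁴ × 2400) ≈ 0.09568 °C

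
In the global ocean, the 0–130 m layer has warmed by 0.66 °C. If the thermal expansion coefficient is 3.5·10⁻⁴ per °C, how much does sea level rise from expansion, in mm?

Δh = αΔT·H = 3.5×10⁻⁴ × 0.66 × 130 = 0.03003 m

Δh ≈ 30.0 mm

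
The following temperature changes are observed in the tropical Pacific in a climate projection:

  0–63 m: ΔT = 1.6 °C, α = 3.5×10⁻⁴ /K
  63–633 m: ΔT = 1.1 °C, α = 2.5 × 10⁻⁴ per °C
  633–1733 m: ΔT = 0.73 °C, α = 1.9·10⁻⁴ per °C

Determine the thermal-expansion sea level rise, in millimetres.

Layer 1: 63 × 3.5×10⁻⁴ × 1.6 = 0.03528 m
570 × 2.5×10⁻⁴ × 1.1 = 0.15675 m
Layer 3: 1100 × 0.73 × 1.9×10⁻⁴ = 0.15257 m
Δh = 0.03528 + 0.15675 + 0.15257 = 0.34460 m ≈ 345 mm

345 mm of thermosteric rise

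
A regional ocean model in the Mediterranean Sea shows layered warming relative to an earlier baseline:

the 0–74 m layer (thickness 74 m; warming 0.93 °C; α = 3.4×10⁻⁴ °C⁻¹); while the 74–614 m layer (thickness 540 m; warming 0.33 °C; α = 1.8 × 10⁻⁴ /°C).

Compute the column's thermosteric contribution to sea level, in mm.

Δh = 55.5 mm

3.4×10⁻⁴ × 0.93 × 74 = 0.0233988 m
540 × 0.33 × 1.8×10⁻⁴ = 0.032076 m
Δh = 0.0233988 + 0.032076 = 0.0554748 m ≈ 55.5 mm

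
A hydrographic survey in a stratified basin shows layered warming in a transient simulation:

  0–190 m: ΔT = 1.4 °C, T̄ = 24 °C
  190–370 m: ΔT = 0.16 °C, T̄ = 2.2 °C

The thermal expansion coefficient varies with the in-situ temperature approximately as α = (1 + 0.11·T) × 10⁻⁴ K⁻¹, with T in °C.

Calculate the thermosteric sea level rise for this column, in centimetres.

Layer 1: α = (1 + 0.11×24)×10⁻⁴ = 3.64×10⁻⁴ K⁻¹
Layer 2: α = (1 + 0.11×2.2)×10⁻⁴ = 1.242×10⁻⁴ K⁻¹
Layer 1: 1.4 × 190 × 3.64×10⁻⁴ = 0.096824 m
Layer 2: 0.16 × 180 × 1.242×10⁻⁴ = 0.00357696 m
Δh = 0.096824 + 0.00357696 = 0.10040096 m

10.0 cm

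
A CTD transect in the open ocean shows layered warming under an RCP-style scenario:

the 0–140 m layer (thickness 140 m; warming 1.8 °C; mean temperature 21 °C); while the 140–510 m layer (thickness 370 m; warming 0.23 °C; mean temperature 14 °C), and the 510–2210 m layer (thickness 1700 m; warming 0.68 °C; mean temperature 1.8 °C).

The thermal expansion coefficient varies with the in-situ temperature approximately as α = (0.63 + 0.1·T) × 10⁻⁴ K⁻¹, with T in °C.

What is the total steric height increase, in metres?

about 0.18 m

Layer 1: α = (0.63 + 0.1×21)×10⁻⁴ = 2.73×10⁻⁴ K⁻¹
Layer 2: α = (0.63 + 0.1×14)×10⁻⁴ = 2.03×10⁻⁴ K⁻¹
Layer 3: α = (0.63 + 0.1×1.8)×10⁻⁴ = 0.81×10⁻⁴ K⁻¹
1.8 × 2.73×10⁻⁴ × 140 = 0.068796 m
370 × 0.23 × 2.03×10⁻⁴ = 0.0172753 m
510–2210 m: 0.68 × 0.81×10⁻⁴ × 1700 = 0.093636 m
Δh = 0.068796 + 0.0172753 + 0.093636 = 0.1797073 m ≈ 0.18 m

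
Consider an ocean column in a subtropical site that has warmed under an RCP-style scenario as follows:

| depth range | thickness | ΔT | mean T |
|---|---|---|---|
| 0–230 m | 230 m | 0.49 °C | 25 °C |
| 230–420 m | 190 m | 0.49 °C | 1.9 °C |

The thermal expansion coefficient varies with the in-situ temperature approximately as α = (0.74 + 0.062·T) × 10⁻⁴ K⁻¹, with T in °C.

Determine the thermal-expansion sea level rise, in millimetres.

33.8 mm of thermosteric rise

Layer 1: α = (0.74 + 0.062×25)×10⁻⁴ = 2.29×10⁻⁴ K⁻¹
Layer 2: α = (0.74 + 0.062×1.9)×10⁻⁴ = 0.8578×10⁻⁴ K⁻¹
230 × 2.29×10⁻⁴ × 0.49 = 0.0258083 m
Layer 2: 0.8578×10⁻⁴ × 0.49 × 190 = 0.007986118 m
Δh = 0.0258083 + 0.007986118 = 0.033794418 m ≈ 33.8 mm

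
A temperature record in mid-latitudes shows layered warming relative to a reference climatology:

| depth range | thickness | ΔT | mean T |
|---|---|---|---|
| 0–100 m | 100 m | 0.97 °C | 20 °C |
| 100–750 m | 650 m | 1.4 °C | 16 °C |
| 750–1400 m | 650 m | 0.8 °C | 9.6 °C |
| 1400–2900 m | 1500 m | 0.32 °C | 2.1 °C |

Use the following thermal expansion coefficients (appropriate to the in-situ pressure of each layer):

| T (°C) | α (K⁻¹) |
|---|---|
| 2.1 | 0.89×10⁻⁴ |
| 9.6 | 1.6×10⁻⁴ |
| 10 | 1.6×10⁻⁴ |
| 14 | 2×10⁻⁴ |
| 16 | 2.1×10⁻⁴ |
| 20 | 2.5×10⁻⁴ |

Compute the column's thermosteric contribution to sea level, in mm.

Layer 1 at 20 °C → α = 2.5×10⁻⁴ K⁻¹
Layer 2 at 16 °C → α = 2.1×10⁻⁴ K⁻¹
Layer 3 at 9.6 °C → α = 1.6×10⁻⁴ K⁻¹
Layer 4 at 2.1 °C → α = 0.89×10⁻⁴ K⁻¹
Layer 1: 100 × 0.97 × 2.5×10⁻⁴ = 0.02425 m
2.1×10⁻⁴ × 1.4 × 650 = 0.19110 m
750–1400 m: 0.8 × 650 × 1.6×10⁻⁴ = 0.08320 m
Layer 4: 0.32 × 0.89×10⁻⁴ × 1500 = 0.04272 m
Δh = 0.02425 + 0.19110 + 0.08320 + 0.04272 = 0.34127 m ≈ 340 mm

340 mm of thermosteric rise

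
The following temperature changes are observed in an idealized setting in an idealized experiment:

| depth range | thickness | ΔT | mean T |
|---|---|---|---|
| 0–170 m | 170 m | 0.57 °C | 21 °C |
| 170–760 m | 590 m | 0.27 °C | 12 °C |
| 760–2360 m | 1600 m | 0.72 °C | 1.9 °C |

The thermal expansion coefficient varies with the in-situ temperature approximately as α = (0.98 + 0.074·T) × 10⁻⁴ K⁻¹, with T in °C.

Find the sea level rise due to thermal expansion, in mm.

about 183 mm

Layer 1: α = (0.98 + 0.074×21)×10⁻⁴ = 2.534×10⁻⁴ K⁻¹
Layer 2: α = (0.98 + 0.074×12)×10⁻⁴ = 1.868×10⁻⁴ K⁻¹
Layer 3: α = (0.98 + 0.074×1.9)×10⁻⁴ = 1.1206×10⁻⁴ K⁻¹
Layer 1: 0.57 × 170 × 2.534×10⁻⁴ = 0.02455446 m
Layer 2: 0.27 × 1.868×10⁻⁴ × 590 = 0.02975724 m
Layer 3: 1.1206×10⁻⁴ × 1600 × 0.72 = 0.12909312 m
Δh = 0.02455446 + 0.02975724 + 0.12909312 = 0.18340482 m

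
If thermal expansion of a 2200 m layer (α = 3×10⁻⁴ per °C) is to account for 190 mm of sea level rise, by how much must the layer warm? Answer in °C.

ΔT = Δh/(αH) = 0.19 / (3×10⁻⁴ × 2200) ≈ 0.2879 °C

about 0.288 °C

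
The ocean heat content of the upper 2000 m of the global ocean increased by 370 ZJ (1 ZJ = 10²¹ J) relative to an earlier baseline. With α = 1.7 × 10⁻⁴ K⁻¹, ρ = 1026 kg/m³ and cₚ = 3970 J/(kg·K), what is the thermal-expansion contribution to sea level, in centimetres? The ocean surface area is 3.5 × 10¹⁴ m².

Per unit area: Q = 370×10²¹ / (3.5×10¹⁴) ≈ 1.057×10⁹ J/m²
Δh = αQ/(ρcₚ) = 1.7×10⁻⁴ × 1.057×10⁹ / (1026 × 3970) ≈ 0.044115 m

about 4.41 cm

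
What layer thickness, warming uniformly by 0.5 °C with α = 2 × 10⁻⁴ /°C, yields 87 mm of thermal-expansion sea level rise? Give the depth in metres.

H = Δh/(αΔT) = 0.087 / (2×10⁻⁴ × 0.5) = 870.0 m

about 870 m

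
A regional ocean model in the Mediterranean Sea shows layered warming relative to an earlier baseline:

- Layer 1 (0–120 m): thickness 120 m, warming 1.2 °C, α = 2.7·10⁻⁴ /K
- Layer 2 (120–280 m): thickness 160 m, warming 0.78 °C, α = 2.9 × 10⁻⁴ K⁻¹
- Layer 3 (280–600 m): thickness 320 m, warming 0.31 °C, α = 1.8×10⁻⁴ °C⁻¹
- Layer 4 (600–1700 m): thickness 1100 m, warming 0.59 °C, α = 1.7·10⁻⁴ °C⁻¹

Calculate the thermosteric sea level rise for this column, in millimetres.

120 × 2.7×10⁻⁴ × 1.2 = 0.03888 m
Layer 2: 2.9×10⁻⁴ × 160 × 0.78 = 0.036192 m
280–600 m: 1.8×10⁻⁴ × 320 × 0.31 = 0.017856 m
Layer 4: 1100 × 0.59 × 1.7×10⁻⁴ = 0.11033 m
Δh = 0.03888 + 0.036192 + 0.017856 + 0.11033 = 0.203258 m

Δh ≈ 203 mm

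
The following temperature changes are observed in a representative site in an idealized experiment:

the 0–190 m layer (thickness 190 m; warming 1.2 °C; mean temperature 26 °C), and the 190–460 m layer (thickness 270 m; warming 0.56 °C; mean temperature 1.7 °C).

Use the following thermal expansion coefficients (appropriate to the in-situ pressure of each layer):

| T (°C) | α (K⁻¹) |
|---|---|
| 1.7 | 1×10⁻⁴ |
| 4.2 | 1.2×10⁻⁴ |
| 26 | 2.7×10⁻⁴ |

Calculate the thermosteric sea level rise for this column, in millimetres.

77 mm of thermosteric rise

Layer 1 at 26 °C → α = 2.7×10⁻⁴ K⁻¹
Layer 2 at 1.7 °C → α = 1×10⁻⁴ K⁻¹
Layer 1: 1.2 × 190 × 2.7×10⁻⁴ = 0.06156 m
Layer 2: 0.56 × 270 × 1×10⁻⁴ = 0.01512 m
Δh = 0.06156 + 0.01512 = 0.07668 m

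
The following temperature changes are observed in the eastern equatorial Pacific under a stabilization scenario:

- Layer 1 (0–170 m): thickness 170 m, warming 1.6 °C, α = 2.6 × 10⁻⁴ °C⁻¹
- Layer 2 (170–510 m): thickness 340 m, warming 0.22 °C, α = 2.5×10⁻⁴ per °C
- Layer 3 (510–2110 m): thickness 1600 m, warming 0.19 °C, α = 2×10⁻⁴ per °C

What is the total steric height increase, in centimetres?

2.6×10⁻⁴ × 1.6 × 170 = 0.07072 m
170–510 m: 0.22 × 2.5×10⁻⁴ × 340 = 0.01870 m
0.19 × 1600 × 2×10⁻⁴ = 0.06080 m
Δh = 0.07072 + 0.01870 + 0.06080 = 0.15022 m

15 cm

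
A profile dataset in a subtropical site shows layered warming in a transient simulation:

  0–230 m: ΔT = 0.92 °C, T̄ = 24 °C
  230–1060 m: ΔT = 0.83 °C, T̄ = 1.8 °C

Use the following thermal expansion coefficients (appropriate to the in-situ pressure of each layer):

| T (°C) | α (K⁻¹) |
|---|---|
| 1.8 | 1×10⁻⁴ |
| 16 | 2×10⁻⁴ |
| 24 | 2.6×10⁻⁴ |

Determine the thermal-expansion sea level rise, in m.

about 0.124 m

Layer 1 at 24 °C → α = 2.6×10⁻⁴ K⁻¹
Layer 2 at 1.8 °C → α = 1×10⁻⁴ K⁻¹
0.92 × 230 × 2.6×10⁻⁴ = 0.055016 m
230–1060 m: 830 × 1×10⁻⁴ × 0.83 = 0.06889 m
Δh = 0.055016 + 0.06889 = 0.123906 m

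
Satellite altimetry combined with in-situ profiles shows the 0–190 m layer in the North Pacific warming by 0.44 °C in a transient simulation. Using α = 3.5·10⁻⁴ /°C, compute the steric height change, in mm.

29 mm

Δh = αΔT·H = 3.5×10⁻⁴ × 0.44 × 190 = 0.02926 m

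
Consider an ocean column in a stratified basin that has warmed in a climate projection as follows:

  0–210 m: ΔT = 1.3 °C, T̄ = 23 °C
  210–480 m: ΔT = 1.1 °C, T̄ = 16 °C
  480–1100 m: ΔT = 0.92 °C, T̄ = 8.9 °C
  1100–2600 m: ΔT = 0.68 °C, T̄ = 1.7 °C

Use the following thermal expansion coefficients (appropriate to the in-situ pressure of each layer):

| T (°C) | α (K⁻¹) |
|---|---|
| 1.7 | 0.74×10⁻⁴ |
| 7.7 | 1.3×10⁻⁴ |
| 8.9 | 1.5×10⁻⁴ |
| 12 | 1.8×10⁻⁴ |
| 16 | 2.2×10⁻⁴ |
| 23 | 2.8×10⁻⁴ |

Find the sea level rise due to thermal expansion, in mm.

Layer 1 at 23 °C → α = 2.8×10⁻⁴ K⁻¹
Layer 2 at 16 °C → α = 2.2×10⁻⁴ K⁻¹
Layer 3 at 8.9 °C → α = 1.5×10⁻⁴ K⁻¹
Layer 4 at 1.7 °C → α = 0.74×10⁻⁴ K⁻¹
210 × 2.8×10⁻⁴ × 1.3 = 0.07644 m
210–480 m: 2.2×10⁻⁴ × 1.1 × 270 = 0.06534 m
0.92 × 1.5×10⁻⁴ × 620 = 0.08556 m
Layer 4: 1500 × 0.68 × 0.74×10⁻⁴ = 0.07548 m
Δh = 0.07644 + 0.06534 + 0.08556 + 0.07548 = 0.30282 m

303 mm of thermosteric rise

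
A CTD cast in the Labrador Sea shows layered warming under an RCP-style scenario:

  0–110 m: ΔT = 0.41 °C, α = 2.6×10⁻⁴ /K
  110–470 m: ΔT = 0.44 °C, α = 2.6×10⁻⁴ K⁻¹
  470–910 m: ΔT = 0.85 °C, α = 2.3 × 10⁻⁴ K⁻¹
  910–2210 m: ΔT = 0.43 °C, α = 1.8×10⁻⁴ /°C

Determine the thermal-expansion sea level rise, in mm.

110 × 2.6×10⁻⁴ × 0.41 = 0.011726 m
Layer 2: 2.6×10⁻⁴ × 0.44 × 360 = 0.041184 m
Layer 3: 2.3×10⁻⁴ × 0.85 × 440 = 0.08602 m
Layer 4: 0.43 × 1.8×10⁻⁴ × 1300 = 0.10062 m
Δh = 0.011726 + 0.041184 + 0.08602 + 0.10062 = 0.23955 m ≈ 240 mm

Δh ≈ 240 mm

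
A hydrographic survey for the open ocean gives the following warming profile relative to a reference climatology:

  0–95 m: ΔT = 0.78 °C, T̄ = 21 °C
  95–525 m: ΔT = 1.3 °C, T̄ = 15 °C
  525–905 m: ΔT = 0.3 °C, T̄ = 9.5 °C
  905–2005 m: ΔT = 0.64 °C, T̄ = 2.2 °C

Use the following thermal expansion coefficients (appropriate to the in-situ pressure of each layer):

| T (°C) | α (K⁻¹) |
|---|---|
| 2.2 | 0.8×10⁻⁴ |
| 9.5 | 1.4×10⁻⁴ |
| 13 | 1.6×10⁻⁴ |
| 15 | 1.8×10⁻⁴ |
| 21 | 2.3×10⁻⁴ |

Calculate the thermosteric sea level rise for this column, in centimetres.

Layer 1 at 21 °C → α = 2.3×10⁻⁴ K⁻¹
Layer 2 at 15 °C → α = 1.8×10⁻⁴ K⁻¹
Layer 3 at 9.5 °C → α = 1.4×10⁻⁴ K⁻¹
Layer 4 at 2.2 °C → α = 0.8×10⁻⁴ K⁻¹
Layer 1: 0.78 × 95 × 2.3×10⁻⁴ = 0.017043 m
1.8×10⁻⁴ × 430 × 1.3 = 0.10062 m
525–905 m: 380 × 0.3 × 1.4×10⁻⁴ = 0.01596 m
0.8×10⁻⁴ × 1100 × 0.64 = 0.05632 m
Δh = 0.017043 + 0.10062 + 0.01596 + 0.05632 = 0.189943 m

19.0 cm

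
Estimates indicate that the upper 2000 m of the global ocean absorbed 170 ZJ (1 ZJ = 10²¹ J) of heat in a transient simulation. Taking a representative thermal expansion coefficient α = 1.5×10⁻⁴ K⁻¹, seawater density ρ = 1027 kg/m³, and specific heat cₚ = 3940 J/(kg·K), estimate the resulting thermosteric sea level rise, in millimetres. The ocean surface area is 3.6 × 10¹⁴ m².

Per unit area: Q = 170×10²¹ / (3.6×10¹⁴) ≈ 4.722×10⁸ J/m²
Δh = αQ/(ρcₚ) = 1.5×10⁻⁴ × 4.722×10⁸ / (1027 × 3940) ≈ 0.017505 m

17.5 mm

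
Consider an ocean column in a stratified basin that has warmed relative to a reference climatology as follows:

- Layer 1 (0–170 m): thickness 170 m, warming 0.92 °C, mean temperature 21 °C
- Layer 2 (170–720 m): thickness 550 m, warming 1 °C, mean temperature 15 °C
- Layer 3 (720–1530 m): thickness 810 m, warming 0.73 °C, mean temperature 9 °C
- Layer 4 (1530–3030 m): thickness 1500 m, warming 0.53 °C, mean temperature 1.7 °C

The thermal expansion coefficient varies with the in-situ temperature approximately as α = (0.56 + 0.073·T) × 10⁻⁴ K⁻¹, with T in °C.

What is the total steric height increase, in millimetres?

Layer 1: α = (0.56 + 0.073×21)×10⁻⁴ = 2.093×10⁻⁴ K⁻¹
Layer 2: α = (0.56 + 0.073×15)×10⁻⁴ = 1.655×10⁻⁴ K⁻¹
Layer 3: α = (0.56 + 0.073×9)×10⁻⁴ = 1.217×10⁻⁴ K⁻¹
Layer 4: α = (0.56 + 0.073×1.7)×10⁻⁴ = 0.6841×10⁻⁴ K⁻¹
Layer 1: 0.92 × 170 × 2.093×10⁻⁴ = 0.03273452 m
1.655×10⁻⁴ × 550 × 1 = 0.091025 m
Layer 3: 1.217×10⁻⁴ × 810 × 0.73 = 0.07196121 m
1500 × 0.6841×10⁻⁴ × 0.53 = 0.05438595 m
Δh = 0.03273452 + 0.091025 + 0.07196121 + 0.05438595 = 0.25010668 m ≈ 250 mm

250 mm of thermosteric rise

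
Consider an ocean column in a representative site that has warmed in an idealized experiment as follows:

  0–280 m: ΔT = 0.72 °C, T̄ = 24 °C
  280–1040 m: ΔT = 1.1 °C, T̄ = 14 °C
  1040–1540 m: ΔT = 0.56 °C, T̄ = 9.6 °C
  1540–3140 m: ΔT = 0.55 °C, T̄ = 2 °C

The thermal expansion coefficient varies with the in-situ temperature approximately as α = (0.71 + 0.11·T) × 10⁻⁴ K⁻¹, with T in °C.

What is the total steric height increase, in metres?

Δh = 0.387 m

Layer 1: α = (0.71 + 0.11×24)×10⁻⁴ = 3.35×10⁻⁴ K⁻¹
Layer 2: α = (0.71 + 0.11×14)×10⁻⁴ = 2.25×10⁻⁴ K⁻¹
Layer 3: α = (0.71 + 0.11×9.6)×10⁻⁴ = 1.766×10⁻⁴ K⁻¹
Layer 4: α = (0.71 + 0.11×2)×10⁻⁴ = 0.93×10⁻⁴ K⁻¹
Layer 1: 0.72 × 280 × 3.35×10⁻⁴ = 0.067536 m
280–1040 m: 760 × 1.1 × 2.25×10⁻⁴ = 0.18810 m
1040–1540 m: 0.56 × 500 × 1.766×10⁻⁴ = 0.049448 m
Layer 4: 0.55 × 0.93×10⁻⁴ × 1600 = 0.08184 m
Δh = 0.067536 + 0.18810 + 0.049448 + 0.08184 = 0.386924 m ≈ 0.387 m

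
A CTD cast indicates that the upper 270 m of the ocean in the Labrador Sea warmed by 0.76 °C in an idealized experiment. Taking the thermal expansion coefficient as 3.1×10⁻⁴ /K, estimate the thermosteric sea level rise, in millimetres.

63.6 mm

Δh = αΔT·H = 3.1×10⁻⁴ × 0.76 × 270 = 0.063612 m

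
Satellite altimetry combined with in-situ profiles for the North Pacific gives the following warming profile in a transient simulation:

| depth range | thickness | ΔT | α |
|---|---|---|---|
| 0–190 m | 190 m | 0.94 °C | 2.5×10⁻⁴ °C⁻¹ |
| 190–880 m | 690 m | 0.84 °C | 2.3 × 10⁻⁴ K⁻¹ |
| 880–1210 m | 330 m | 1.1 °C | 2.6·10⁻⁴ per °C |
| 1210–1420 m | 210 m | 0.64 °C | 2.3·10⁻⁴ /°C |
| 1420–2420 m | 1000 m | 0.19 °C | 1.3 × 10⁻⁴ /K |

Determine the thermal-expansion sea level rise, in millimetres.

about 328 mm

Layer 1: 190 × 2.5×10⁻⁴ × 0.94 = 0.04465 m
690 × 2.3×10⁻⁴ × 0.84 = 0.133308 m
Layer 3: 2.6×10⁻⁴ × 1.1 × 330 = 0.09438 m
Layer 4: 210 × 0.64 × 2.3×10⁻⁴ = 0.030912 m
1420–2420 m: 1000 × 0.19 × 1.3×10⁻⁴ = 0.02470 m
Δh = 0.04465 + 0.133308 + 0.09438 + 0.030912 + 0.02470 = 0.32795 m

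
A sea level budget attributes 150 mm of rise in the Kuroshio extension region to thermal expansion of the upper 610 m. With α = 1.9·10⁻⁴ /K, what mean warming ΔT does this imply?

about 1.3 °C

ΔT = Δh/(αH) = 0.15 / (1.9×10⁻⁴ × 610) ≈ 1.294 °C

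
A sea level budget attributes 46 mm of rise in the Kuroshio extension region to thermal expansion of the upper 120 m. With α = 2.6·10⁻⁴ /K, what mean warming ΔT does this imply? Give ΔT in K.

about 1.47 K

ΔT = Δh/(αH) = 0.046 / (2.6×10⁻⁴ × 120) ≈ 1.474 K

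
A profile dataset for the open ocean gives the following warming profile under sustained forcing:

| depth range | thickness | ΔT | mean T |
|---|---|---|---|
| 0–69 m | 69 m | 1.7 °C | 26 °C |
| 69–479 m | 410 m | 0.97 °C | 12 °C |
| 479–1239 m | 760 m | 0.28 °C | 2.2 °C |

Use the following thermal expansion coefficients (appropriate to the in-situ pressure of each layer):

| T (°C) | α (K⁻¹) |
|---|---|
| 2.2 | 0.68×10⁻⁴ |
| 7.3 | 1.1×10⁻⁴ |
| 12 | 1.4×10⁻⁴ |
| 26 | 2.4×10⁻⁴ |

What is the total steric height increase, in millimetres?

Layer 1 at 26 °C → α = 2.4×10⁻⁴ K⁻¹
Layer 2 at 12 °C → α = 1.4×10⁻⁴ K⁻¹
Layer 3 at 2.2 °C → α = 0.68×10⁻⁴ K⁻¹
0–69 m: 69 × 2.4×10⁻⁴ × 1.7 = 0.028152 m
1.4×10⁻⁴ × 410 × 0.97 = 0.055678 m
0.28 × 0.68×10⁻⁴ × 760 = 0.0144704 m
Δh = 0.028152 + 0.055678 + 0.0144704 = 0.0983004 m

about 98.3 mm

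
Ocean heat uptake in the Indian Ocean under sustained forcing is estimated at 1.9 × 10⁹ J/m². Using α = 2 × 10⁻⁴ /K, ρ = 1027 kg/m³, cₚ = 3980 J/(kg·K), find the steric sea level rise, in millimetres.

93.0 mm

Δh = αQ/(ρcₚ) = 2×10⁻⁴ × 1.9×10⁹ / (1027 × 3980) ≈ 0.092967 m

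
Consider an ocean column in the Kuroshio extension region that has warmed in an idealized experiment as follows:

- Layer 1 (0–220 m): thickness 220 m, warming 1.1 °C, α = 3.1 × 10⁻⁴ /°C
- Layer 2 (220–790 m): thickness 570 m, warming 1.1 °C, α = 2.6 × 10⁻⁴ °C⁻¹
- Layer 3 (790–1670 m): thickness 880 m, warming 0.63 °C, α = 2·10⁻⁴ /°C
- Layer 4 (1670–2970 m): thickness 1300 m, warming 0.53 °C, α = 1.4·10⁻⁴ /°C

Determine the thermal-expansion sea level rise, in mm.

0–220 m: 220 × 3.1×10⁻⁴ × 1.1 = 0.07502 m
Layer 2: 1.1 × 570 × 2.6×10⁻⁴ = 0.16302 m
790–1670 m: 0.63 × 2×10⁻⁴ × 880 = 0.11088 m
1.4×10⁻⁴ × 0.53 × 1300 = 0.09646 m
Δh = 0.07502 + 0.16302 + 0.11088 + 0.09646 = 0.44538 m

450 mm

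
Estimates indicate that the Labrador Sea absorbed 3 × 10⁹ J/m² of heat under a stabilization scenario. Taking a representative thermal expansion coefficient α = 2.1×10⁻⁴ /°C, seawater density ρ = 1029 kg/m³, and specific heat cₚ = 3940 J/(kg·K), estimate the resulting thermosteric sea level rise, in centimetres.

Δh = αQ/(ρcₚ) = 2.1×10⁻⁴ × 3×10⁹ / (1029 × 3940) ≈ 0.15539 m

about 15.5 cm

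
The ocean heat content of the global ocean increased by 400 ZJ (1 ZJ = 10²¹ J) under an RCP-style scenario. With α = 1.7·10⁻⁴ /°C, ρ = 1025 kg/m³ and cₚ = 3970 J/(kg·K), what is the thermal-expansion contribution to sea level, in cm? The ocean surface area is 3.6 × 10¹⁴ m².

Δh ≈ 4.6 cm

Per unit area: Q = 400×10²¹ / (3.6×10¹⁴) ≈ 1.111×10⁹ J/m²
Δh = αQ/(ρcₚ) = 1.7×10⁻⁴ × 1.111×10⁹ / (1025 × 3970) ≈ 0.046414 m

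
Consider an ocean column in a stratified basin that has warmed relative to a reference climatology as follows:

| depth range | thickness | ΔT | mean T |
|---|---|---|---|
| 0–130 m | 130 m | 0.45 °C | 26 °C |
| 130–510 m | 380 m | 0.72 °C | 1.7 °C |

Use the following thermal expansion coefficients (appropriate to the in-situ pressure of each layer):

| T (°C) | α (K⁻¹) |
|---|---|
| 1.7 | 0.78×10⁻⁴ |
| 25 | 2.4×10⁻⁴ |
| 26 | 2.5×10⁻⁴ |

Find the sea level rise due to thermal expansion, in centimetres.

Layer 1 at 26 °C → α = 2.5×10⁻⁴ K⁻¹
Layer 2 at 1.7 °C → α = 0.78×10⁻⁴ K⁻¹
0.45 × 2.5×10⁻⁴ × 130 = 0.014625 m
Layer 2: 0.78×10⁻⁴ × 0.72 × 380 = 0.0213408 m
Δh = 0.014625 + 0.0213408 = 0.0359658 m ≈ 3.60 cm

Δh ≈ 3.60 cm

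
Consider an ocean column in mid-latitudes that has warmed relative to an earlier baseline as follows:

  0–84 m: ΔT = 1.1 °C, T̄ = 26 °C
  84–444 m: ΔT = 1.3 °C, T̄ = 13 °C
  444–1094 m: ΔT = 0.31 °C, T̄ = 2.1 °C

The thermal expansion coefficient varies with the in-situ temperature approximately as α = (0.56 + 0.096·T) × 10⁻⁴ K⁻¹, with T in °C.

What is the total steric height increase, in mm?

Layer 1: α = (0.56 + 0.096×26)×10⁻⁴ = 3.056×10⁻⁴ K⁻¹
Layer 2: α = (0.56 + 0.096×13)×10⁻⁴ = 1.808×10⁻⁴ K⁻¹
Layer 3: α = (0.56 + 0.096×2.1)×10⁻⁴ = 0.7616×10⁻⁴ K⁻¹
0–84 m: 84 × 1.1 × 3.056×10⁻⁴ = 0.02823744 m
Layer 2: 1.3 × 360 × 1.808×10⁻⁴ = 0.0846144 m
444–1094 m: 0.31 × 0.7616×10⁻⁴ × 650 = 0.01534624 m
Δh = 0.02823744 + 0.0846144 + 0.01534624 = 0.12819808 m

130 mm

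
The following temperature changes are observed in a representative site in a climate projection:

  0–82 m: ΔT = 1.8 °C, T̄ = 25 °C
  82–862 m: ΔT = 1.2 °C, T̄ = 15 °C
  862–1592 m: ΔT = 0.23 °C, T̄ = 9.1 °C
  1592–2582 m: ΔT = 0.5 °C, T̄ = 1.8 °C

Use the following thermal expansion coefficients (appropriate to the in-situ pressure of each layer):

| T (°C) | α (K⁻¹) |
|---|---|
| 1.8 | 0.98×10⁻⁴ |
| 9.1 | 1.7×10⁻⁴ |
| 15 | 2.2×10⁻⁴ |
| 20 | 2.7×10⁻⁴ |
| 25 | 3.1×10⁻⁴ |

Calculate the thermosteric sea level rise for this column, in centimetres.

Layer 1 at 25 °C → α = 3.1×10⁻⁴ K⁻¹
Layer 2 at 15 °C → α = 2.2×10⁻⁴ K⁻¹
Layer 3 at 9.1 °C → α = 1.7×10⁻⁴ K⁻¹
Layer 4 at 1.8 °C → α = 0.98×10⁻⁴ K⁻¹
Layer 1: 82 × 3.1×10⁻⁴ × 1.8 = 0.045756 m
2.2×10⁻⁴ × 780 × 1.2 = 0.20592 m
862–1592 m: 1.7×10⁻⁴ × 0.23 × 730 = 0.028543 m
Layer 4: 0.98×10⁻⁴ × 990 × 0.5 = 0.04851 m
Δh = 0.045756 + 0.20592 + 0.028543 + 0.04851 = 0.328729 m ≈ 33 cm

Δh = 33 cm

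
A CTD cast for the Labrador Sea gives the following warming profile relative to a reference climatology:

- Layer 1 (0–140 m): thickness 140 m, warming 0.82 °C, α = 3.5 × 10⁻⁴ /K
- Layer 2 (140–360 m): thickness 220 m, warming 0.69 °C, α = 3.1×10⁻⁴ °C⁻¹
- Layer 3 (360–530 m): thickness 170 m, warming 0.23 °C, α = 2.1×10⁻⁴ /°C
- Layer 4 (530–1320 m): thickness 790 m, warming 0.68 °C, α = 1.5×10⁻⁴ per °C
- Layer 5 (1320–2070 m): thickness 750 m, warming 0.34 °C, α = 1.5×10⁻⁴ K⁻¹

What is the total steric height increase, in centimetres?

21 cm of thermosteric rise

0.82 × 3.5×10⁻⁴ × 140 = 0.04018 m
Layer 2: 3.1×10⁻⁴ × 220 × 0.69 = 0.047058 m
360–530 m: 2.1×10⁻⁴ × 0.23 × 170 = 0.008211 m
0.68 × 790 × 1.5×10⁻⁴ = 0.08058 m
1320–2070 m: 1.5×10⁻⁴ × 750 × 0.34 = 0.03825 m
Δh = 0.04018 + 0.047058 + 0.008211 + 0.08058 + 0.03825 = 0.214279 m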